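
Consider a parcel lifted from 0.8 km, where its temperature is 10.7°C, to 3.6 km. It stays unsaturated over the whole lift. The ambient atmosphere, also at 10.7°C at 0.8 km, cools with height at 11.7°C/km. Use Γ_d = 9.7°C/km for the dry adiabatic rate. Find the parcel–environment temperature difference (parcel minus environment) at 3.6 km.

+5.6°C (parcel warmer than environment)

Parcel:
  800 → 3600 m (dry, 9.7°C/km): ΔT = -9.7 × 2.8 = -27.16°C → T = -16.46°C
Environment:
  800 → 3600 m (environment, 11.7°C/km): ΔT = -11.7 × 2.8 = -32.76°C → T = -22.06°C
T_parcel − T_env = -16.46 − (-22.06) = +5.6°C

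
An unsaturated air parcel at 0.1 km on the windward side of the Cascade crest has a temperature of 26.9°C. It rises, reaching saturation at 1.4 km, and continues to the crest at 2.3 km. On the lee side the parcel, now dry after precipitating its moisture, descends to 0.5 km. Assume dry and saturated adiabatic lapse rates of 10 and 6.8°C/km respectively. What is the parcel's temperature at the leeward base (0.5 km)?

100–1400 m, dry: Δz = 1.3 km ⇒ ΔT = -13°C; T = 13.9°C
1400–2300 m, saturated: Δz = 0.9 km ⇒ ΔT = -6.12°C; T = 7.78°C
2300–500 m, dry descent: Δz = 1.8 km ⇒ ΔT = +18°C; T = 25.78°C

25.78°C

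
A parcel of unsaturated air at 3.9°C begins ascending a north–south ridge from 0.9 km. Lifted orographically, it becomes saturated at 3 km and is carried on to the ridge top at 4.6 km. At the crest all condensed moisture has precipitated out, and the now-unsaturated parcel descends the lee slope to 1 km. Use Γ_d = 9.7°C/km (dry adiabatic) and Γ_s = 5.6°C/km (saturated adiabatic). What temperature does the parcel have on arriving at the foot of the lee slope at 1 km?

9.49°C

Dry to 3000 m: -9.7 × 2.1 km = -20.37°C, so T = -16.47°C.
Saturated to 4600 m: -5.6 × 1.6 km = -8.96°C, so T = -25.43°C.
Dry descent to 1000 m: +9.7 × 3.6 km = +34.92°C, so T = 9.49°C.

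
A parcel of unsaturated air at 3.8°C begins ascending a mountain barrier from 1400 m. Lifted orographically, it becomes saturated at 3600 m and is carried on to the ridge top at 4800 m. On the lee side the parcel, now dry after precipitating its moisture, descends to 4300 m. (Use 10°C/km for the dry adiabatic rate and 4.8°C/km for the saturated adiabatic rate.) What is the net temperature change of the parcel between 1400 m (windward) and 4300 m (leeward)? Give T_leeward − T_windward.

-22.76°C

Dry to 3600 m: -10 × 2.2 km = -22°C, so T = -18.2°C.
Saturated to 4800 m: -4.8 × 1.2 km = -5.76°C, so T = -23.96°C.
Dry descent to 4300 m: +10 × 0.5 km = +5°C, so T = -18.96°C.
Net change vs windward start: -18.96 − 3.8 = -22.76°C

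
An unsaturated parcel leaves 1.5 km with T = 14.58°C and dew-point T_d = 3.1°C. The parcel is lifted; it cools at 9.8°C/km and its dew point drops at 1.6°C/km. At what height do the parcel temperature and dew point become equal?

T and T_d converge at 9.8 − 1.6 = 8.2°C per km
Height above start = (14.58 − 3.1) / 8.2 = 1.4 km
LCL altitude = 1500 m + 1400 m = 2900 m

2.9 km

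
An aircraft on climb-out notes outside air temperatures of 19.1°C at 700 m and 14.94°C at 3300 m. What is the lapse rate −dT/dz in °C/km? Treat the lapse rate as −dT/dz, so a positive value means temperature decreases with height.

1.6°C/km

Γ = −ΔT/Δz = (19.1 − 14.94) / (3300 − 700) m
  = 4.16°C / 2.6 km = 1.6°C/km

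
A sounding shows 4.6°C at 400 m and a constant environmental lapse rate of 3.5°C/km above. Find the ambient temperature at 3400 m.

-5.9°C

400–3400 m, environmental: Δz = 3 km ⇒ ΔT = -10.5°C; T = -5.9°C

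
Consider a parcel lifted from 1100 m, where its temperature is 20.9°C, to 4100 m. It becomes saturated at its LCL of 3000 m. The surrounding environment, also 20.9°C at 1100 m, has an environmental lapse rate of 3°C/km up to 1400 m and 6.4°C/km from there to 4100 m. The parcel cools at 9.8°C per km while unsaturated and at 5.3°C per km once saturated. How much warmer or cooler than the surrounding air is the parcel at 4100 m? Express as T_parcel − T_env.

Parcel:
  From 1100 m to 3000 m (dry): cools by 9.8 × 1.9 = 18.62°C, giving 2.28°C.
  From 3000 m to 4100 m (saturated): cools by 5.3 × 1.1 = 5.83°C, giving -3.55°C.
Environment:
  From 1100 m to 1400 m (environment, lower layer): cools by 3 × 0.3 = 0.9°C, giving 20°C.
  From 1400 m to 4100 m (environment, upper layer): cools by 6.4 × 2.7 = 17.28°C, giving 2.72°C.
T_parcel − T_env = -3.55 − 2.72 = -6.27°C

-6.27°C (parcel cooler than environment)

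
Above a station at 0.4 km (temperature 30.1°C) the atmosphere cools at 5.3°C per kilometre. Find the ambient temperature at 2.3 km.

20.03°C

From 400 m to 2300 m (environmental): cools by 5.3 × 1.9 = 10.07°C, giving 20.03°C.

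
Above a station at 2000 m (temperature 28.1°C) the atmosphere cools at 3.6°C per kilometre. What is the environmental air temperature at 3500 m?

22.7°C

2000 → 3500 m (environmental, 3.6°C/km): ΔT = -3.6 × 1.5 = -5.4°C → T = 22.7°C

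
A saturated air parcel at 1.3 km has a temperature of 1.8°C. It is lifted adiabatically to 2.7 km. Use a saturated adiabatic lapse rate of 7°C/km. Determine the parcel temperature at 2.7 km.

-8°C

Saturated adiabatic to 2700 m: -7 × 1.4 km = -9.8°C, so T = -8°C.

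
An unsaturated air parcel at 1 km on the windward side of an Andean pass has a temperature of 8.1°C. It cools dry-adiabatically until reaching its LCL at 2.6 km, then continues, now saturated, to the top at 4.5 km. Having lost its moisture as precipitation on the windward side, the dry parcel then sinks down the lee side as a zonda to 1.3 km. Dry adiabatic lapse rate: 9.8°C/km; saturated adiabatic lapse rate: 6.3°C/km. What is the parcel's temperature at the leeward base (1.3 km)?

1000 → 2600 m (dry, 9.8°C/km): ΔT = -9.8 × 1.6 = -15.68°C → T = -7.58°C
2600 → 4500 m (saturated, 6.3°C/km): ΔT = -6.3 × 1.9 = -11.97°C → T = -19.55°C
4500 → 1300 m (dry descent, 9.8°C/km): ΔT = +9.8 × 3.2 = +31.36°C → T = 11.81°C

11.81°C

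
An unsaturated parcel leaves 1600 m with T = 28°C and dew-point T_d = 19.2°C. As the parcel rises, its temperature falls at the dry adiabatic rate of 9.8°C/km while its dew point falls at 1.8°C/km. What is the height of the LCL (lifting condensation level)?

2700 m

T and T_d converge at 9.8 − 1.8 = 8°C per km
Height above start = (28 − 19.2) / 8 = 1.1 km
LCL altitude = 1600 m + 1100 m = 2700 m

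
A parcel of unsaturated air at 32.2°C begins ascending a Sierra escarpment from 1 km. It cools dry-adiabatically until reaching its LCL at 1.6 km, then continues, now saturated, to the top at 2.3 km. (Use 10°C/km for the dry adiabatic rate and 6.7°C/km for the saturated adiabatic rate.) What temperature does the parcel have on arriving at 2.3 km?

Dry to 1600 m: -10 × 0.6 km = -6°C, so T = 26.2°C.
Saturated to 2300 m: -6.7 × 0.7 km = -4.69°C, so T = 21.51°C.

21.51°C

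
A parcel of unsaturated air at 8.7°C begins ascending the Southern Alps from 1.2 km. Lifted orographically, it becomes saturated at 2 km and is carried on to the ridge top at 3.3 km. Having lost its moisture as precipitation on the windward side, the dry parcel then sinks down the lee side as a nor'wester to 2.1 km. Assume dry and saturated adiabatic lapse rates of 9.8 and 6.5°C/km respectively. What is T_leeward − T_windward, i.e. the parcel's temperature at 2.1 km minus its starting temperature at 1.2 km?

1200 → 2000 m (dry, 9.8°C/km): ΔT = -9.8 × 0.8 = -7.84°C → T = 0.86°C
2000 → 3300 m (saturated, 6.5°C/km): ΔT = -6.5 × 1.3 = -8.45°C → T = -7.59°C
3300 → 2100 m (dry descent, 9.8°C/km): ΔT = +9.8 × 1.2 = +11.76°C → T = 4.17°C
Net change vs windward start: 4.17 − 8.7 = -4.53°C

-4.53°C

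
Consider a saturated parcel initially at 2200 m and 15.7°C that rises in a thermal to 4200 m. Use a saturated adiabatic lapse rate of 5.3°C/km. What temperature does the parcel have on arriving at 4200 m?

2200 → 4200 m (saturated adiabatic, 5.3°C/km): ΔT = -5.3 × 2 = -10.6°C → T = 5.1°C

5.1°C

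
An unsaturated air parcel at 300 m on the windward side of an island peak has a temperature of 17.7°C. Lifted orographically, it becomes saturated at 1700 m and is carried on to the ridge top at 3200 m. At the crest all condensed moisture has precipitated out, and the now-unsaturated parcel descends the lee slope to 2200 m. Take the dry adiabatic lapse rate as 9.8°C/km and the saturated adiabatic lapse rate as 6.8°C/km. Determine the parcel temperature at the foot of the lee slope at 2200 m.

3.58°C

300–1700 m, dry: Δz = 1.4 km ⇒ ΔT = -13.72°C; T = 3.98°C
1700–3200 m, saturated: Δz = 1.5 km ⇒ ΔT = -10.2°C; T = -6.22°C
3200–2200 m, dry descent: Δz = 1 km ⇒ ΔT = +9.8°C; T = 3.58°C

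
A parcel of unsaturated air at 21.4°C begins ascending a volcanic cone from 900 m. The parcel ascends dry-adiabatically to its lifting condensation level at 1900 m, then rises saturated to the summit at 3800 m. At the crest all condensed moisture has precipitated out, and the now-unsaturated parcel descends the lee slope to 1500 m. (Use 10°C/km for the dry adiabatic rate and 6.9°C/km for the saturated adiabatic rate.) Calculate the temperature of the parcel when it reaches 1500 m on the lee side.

900 → 1900 m (dry, 10°C/km): ΔT = -10 × 1 = -10°C → T = 11.4°C
1900 → 3800 m (saturated, 6.9°C/km): ΔT = -6.9 × 1.9 = -13.11°C → T = -1.71°C
3800 → 1500 m (dry descent, 10°C/km): ΔT = +10 × 2.3 = +23°C → T = 21.29°C

21.29°C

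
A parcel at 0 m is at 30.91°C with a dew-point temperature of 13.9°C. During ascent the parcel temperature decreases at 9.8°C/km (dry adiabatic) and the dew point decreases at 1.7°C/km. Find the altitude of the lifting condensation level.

2100 m

T and T_d converge at 9.8 − 1.7 = 8.1°C per km
Height above start = (30.91 − 13.9) / 8.1 = 2.1 km
LCL altitude = 0 m + 2100 m = 2100 m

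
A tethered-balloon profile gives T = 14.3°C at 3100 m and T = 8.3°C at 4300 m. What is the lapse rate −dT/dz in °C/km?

5°C/km

Γ = −ΔT/Δz = (14.3 − 8.3) / (4300 − 3100) m
  = 6°C / 1.2 km = 5°C/km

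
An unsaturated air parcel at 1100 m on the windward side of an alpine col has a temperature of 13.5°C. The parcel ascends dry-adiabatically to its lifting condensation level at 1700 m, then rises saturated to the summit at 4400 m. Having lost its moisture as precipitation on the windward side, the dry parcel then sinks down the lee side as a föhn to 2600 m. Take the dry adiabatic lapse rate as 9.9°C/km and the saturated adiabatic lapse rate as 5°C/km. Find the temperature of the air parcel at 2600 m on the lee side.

1100–1700 m, dry: Δz = 0.6 km ⇒ ΔT = -5.94°C; T = 7.56°C
1700–4400 m, saturated: Δz = 2.7 km ⇒ ΔT = -13.5°C; T = -5.94°C
4400–2600 m, dry descent: Δz = 1.8 km ⇒ ΔT = +17.82°C; T = 11.88°C

11.88°C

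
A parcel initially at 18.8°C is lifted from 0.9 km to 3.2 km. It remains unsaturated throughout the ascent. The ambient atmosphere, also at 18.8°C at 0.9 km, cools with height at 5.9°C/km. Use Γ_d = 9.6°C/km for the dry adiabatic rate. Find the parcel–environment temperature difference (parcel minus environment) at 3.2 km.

Parcel:
  900 → 3200 m (dry, 9.6°C/km): ΔT = -9.6 × 2.3 = -22.08°C → T = -3.28°C
Environment:
  900 → 3200 m (environment, 5.9°C/km): ΔT = -5.9 × 2.3 = -13.57°C → T = 5.23°C
T_parcel − T_env = -3.28 − 5.23 = -8.51°C

-8.51°C (parcel cooler than environment)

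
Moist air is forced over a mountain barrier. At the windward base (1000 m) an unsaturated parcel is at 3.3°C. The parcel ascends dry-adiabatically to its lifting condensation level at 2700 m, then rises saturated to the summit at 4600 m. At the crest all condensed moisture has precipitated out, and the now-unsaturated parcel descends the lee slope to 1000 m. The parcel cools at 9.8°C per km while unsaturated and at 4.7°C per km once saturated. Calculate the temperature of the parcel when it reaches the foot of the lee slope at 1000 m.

From 1000 m to 2700 m (dry): cools by 9.8 × 1.7 = 16.66°C, giving -13.36°C.
From 2700 m to 4600 m (saturated): cools by 4.7 × 1.9 = 8.93°C, giving -22.29°C.
From 4600 m to 1000 m (dry descent): warms by 9.8 × 3.6 = 35.28°C, giving 12.99°C.

12.99°C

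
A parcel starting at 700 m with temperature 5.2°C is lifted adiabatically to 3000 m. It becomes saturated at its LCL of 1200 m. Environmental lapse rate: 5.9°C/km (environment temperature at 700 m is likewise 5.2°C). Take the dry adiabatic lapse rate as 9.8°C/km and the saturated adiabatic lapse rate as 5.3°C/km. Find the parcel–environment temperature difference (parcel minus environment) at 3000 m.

Parcel:
  From 700 m to 1200 m (dry): cools by 9.8 × 0.5 = 4.9°C, giving 0.3°C.
  From 1200 m to 3000 m (saturated): cools by 5.3 × 1.8 = 9.54°C, giving -9.24°C.
Environment:
  From 700 m to 3000 m (environment): cools by 5.9 × 2.3 = 13.57°C, giving -8.37°C.
T_parcel − T_env = -9.24 − (-8.37) = -0.87°C

-0.87°C (parcel cooler than environment)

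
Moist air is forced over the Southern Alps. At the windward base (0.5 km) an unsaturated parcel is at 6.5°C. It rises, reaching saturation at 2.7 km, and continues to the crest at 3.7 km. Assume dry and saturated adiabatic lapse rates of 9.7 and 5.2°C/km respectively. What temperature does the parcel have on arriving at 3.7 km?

From 500 m to 2700 m (dry): cools by 9.7 × 2.2 = 21.34°C, giving -14.84°C.
From 2700 m to 3700 m (saturated): cools by 5.2 × 1 = 5.2°C, giving -20.04°C.

-20.04°C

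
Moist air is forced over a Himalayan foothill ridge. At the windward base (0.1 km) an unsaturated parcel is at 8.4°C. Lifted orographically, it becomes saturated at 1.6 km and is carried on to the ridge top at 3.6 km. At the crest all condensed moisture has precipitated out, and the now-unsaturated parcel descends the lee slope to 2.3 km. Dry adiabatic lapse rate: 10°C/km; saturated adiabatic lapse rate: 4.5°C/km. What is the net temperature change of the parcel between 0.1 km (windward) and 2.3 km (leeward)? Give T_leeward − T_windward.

100–1600 m, dry: Δz = 1.5 km ⇒ ΔT = -15°C; T = -6.6°C
1600–3600 m, saturated: Δz = 2 km ⇒ ΔT = -9°C; T = -15.6°C
3600–2300 m, dry descent: Δz = 1.3 km ⇒ ΔT = +13°C; T = -2.6°C
Net change vs windward start: -2.6 − 8.4 = -11°C

-11°C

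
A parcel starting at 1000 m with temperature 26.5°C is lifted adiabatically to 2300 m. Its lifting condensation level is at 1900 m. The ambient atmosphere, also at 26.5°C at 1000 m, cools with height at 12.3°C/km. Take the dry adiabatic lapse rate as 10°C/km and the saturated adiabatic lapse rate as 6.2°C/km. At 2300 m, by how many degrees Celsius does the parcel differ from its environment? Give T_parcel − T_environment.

Parcel:
  1000–1900 m, dry: Δz = 0.9 km ⇒ ΔT = -9°C; T = 17.5°C
  1900–2300 m, saturated: Δz = 0.4 km ⇒ ΔT = -2.48°C; T = 15.02°C
Environment:
  1000–2300 m, environment: Δz = 1.3 km ⇒ ΔT = -15.99°C; T = 10.51°C
T_parcel − T_env = 15.02 − 10.51 = +4.51°C

+4.51°C (parcel warmer than environment)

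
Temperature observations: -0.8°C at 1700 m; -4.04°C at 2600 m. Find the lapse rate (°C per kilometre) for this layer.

Γ = −ΔT/Δz = (-0.8 − (-4.04)) / (2600 − 1700) m
  = 3.24°C / 0.9 km = 3.6°C/km

3.6°C/km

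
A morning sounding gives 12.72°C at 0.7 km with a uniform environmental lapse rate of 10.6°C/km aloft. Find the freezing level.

Height above start = (12.72 − 0) / 10.6 = 1.2 km
Altitude = 700 m + 1200 m = 1900 m

1.9 km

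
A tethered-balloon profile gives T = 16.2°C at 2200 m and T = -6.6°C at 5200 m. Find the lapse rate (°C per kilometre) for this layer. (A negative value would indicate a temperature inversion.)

Γ = −ΔT/Δz = (16.2 − (-6.6)) / (5200 − 2200) m
  = 22.8°C / 3 km = 7.6°C/km

7.6°C/km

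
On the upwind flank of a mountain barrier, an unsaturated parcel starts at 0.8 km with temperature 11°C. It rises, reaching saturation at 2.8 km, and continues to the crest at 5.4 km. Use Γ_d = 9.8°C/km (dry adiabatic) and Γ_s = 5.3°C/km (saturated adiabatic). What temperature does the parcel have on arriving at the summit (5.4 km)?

800–2800 m, dry: Δz = 2 km ⇒ ΔT = -19.6°C; T = -8.6°C
2800–5400 m, saturated: Δz = 2.6 km ⇒ ΔT = -13.78°C; T = -22.38°C

-22.38°C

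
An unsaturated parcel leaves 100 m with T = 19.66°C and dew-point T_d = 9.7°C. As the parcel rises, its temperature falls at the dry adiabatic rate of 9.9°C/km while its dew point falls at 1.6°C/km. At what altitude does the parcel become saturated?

T and T_d converge at 9.9 − 1.6 = 8.3°C per km
Height above start = (19.66 − 9.7) / 8.3 = 1.2 km
LCL altitude = 100 m + 1200 m = 1300 m

1300 m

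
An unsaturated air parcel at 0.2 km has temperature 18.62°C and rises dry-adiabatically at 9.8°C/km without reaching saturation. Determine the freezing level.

Height above start = (18.62 − 0) / 9.8 = 1.9 km
Altitude = 200 m + 1900 m = 2100 m

2.1 km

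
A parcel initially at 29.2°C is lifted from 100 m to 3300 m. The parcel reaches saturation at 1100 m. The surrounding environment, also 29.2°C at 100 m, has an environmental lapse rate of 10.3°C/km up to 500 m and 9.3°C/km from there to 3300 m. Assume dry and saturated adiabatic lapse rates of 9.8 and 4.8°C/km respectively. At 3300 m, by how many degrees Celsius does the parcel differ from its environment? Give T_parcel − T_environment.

Parcel:
  100–1100 m, dry: Δz = 1 km ⇒ ΔT = -9.8°C; T = 19.4°C
  1100–3300 m, saturated: Δz = 2.2 km ⇒ ΔT = -10.56°C; T = 8.84°C
Environment:
  100–500 m, environment, lower layer: Δz = 0.4 km ⇒ ΔT = -4.12°C; T = 25.08°C
  500–3300 m, environment, upper layer: Δz = 2.8 km ⇒ ΔT = -26.04°C; T = -0.96°C
T_parcel − T_env = 8.84 − (-0.96) = +9.8°C

+9.8°C (parcel warmer than environment)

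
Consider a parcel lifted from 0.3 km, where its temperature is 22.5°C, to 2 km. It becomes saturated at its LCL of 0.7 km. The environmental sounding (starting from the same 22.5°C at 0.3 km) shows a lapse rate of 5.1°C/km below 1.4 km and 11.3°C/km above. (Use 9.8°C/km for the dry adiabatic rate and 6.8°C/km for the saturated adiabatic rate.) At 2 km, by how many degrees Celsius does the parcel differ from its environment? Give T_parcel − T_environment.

-0.37°C (parcel cooler than environment)

Parcel:
  300–700 m, dry: Δz = 0.4 km ⇒ ΔT = -3.92°C; T = 18.58°C
  700–2000 m, saturated: Δz = 1.3 km ⇒ ΔT = -8.84°C; T = 9.74°C
Environment:
  300–1400 m, environment, lower layer: Δz = 1.1 km ⇒ ΔT = -5.61°C; T = 16.89°C
  1400–2000 m, environment, upper layer: Δz = 0.6 km ⇒ ΔT = -6.78°C; T = 10.11°C
T_parcel − T_env = 9.74 − 10.11 = -0.37°C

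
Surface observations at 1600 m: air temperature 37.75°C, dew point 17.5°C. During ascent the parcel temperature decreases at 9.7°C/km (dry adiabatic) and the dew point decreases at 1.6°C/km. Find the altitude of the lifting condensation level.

T and T_d converge at 9.7 − 1.6 = 8.1°C per km
Height above start = (37.75 − 17.5) / 8.1 = 2.5 km
LCL altitude = 1600 m + 2500 m = 4100 m

4100 m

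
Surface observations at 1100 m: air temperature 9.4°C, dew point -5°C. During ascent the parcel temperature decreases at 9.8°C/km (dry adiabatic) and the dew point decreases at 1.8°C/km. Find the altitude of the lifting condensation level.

T and T_d converge at 9.8 − 1.8 = 8°C per km
Height above start = (9.4 − (-5)) / 8 = 1.8 km
LCL altitude = 1100 m + 1800 m = 2900 m

2900 m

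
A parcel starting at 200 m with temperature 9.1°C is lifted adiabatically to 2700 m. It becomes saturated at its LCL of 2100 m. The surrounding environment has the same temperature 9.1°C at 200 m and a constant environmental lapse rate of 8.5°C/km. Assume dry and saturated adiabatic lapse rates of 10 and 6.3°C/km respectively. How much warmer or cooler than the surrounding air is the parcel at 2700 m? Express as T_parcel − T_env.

Parcel:
  200 → 2100 m (dry, 10°C/km): ΔT = -10 × 1.9 = -19°C → T = -9.9°C
  2100 → 2700 m (saturated, 6.3°C/km): ΔT = -6.3 × 0.6 = -3.78°C → T = -13.68°C
Environment:
  200 → 2700 m (environment, 8.5°C/km): ΔT = -8.5 × 2.5 = -21.25°C → T = -12.15°C
T_parcel − T_env = -13.68 − (-12.15) = -1.53°C

-1.53°C (parcel cooler than environment)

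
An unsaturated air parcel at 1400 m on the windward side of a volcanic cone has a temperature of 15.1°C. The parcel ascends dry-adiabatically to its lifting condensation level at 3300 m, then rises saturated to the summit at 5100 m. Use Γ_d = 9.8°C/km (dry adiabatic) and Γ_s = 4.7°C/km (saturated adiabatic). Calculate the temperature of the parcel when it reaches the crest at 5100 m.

1400–3300 m, dry: Δz = 1.9 km ⇒ ΔT = -18.62°C; T = -3.52°C
3300–5100 m, saturated: Δz = 1.8 km ⇒ ΔT = -8.46°C; T = -11.98°C

-11.98°C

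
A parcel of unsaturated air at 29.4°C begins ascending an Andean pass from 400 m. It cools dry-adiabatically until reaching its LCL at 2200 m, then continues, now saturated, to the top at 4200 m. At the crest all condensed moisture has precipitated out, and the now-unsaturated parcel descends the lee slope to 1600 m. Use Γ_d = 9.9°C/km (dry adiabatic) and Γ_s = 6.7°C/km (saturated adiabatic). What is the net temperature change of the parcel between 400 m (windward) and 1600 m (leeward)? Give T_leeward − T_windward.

400–2200 m, dry: Δz = 1.8 km ⇒ ΔT = -17.82°C; T = 11.58°C
2200–4200 m, saturated: Δz = 2 km ⇒ ΔT = -13.4°C; T = -1.82°C
4200–1600 m, dry descent: Δz = 2.6 km ⇒ ΔT = +25.74°C; T = 23.92°C
Net change vs windward start: 23.92 − 29.4 = -5.48°C

-5.48°C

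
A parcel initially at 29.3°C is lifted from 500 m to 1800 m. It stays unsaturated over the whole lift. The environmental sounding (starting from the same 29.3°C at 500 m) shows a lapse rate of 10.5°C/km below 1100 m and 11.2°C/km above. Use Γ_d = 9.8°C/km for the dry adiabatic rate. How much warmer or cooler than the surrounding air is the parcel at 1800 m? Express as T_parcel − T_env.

Parcel:
  500 → 1800 m (dry, 9.8°C/km): ΔT = -9.8 × 1.3 = -12.74°C → T = 16.56°C
Environment:
  500 → 1100 m (environment, lower layer, 10.5°C/km): ΔT = -10.5 × 0.6 = -6.3°C → T = 23°C
  1100 → 1800 m (environment, upper layer, 11.2°C/km): ΔT = -11.2 × 0.7 = -7.84°C → T = 15.16°C
T_parcel − T_env = 16.56 − 15.16 = +1.4°C

+1.4°C (parcel warmer than environment)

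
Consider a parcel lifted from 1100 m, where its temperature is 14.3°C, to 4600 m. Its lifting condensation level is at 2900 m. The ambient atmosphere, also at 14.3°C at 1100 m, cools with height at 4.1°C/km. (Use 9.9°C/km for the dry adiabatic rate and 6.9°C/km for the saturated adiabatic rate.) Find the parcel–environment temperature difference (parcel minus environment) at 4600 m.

-15.2°C (parcel cooler than environment)

Parcel:
  Dry to 2900 m: -9.9 × 1.8 km = -17.82°C, so T = -3.52°C.
  Saturated to 4600 m: -6.9 × 1.7 km = -11.73°C, so T = -15.25°C.
Environment:
  Environment to 4600 m: -4.1 × 3.5 km = -14.35°C, so T = -0.05°C.
T_parcel − T_env = -15.25 − (-0.05) = -15.2°C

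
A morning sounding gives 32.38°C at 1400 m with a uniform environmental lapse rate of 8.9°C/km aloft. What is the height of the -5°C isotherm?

Height above start = (32.38 − (-5)) / 8.9 = 4.2 km
Altitude = 1400 m + 4200 m = 5600 m

5600 m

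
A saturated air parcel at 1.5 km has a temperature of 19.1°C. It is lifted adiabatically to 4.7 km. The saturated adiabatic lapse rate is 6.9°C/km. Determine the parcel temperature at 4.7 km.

From 1500 m to 4700 m (saturated adiabatic): cools by 6.9 × 3.2 = 22.08°C, giving -2.98°C.

-2.98°C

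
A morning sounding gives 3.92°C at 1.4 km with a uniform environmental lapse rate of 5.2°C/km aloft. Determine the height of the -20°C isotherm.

6 km

Height above start = (3.92 − (-20)) / 5.2 = 4.6 km
Altitude = 1400 m + 4600 m = 6000 m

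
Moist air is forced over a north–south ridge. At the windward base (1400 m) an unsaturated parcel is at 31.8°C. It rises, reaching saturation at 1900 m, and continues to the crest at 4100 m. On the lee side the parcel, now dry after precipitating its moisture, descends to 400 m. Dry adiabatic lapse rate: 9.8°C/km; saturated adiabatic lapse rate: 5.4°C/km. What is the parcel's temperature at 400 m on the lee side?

Dry to 1900 m: -9.8 × 0.5 km = -4.9°C, so T = 26.9°C.
Saturated to 4100 m: -5.4 × 2.2 km = -11.88°C, so T = 15.02°C.
Dry descent to 400 m: +9.8 × 3.7 km = +36.26°C, so T = 51.28°C.

51.28°C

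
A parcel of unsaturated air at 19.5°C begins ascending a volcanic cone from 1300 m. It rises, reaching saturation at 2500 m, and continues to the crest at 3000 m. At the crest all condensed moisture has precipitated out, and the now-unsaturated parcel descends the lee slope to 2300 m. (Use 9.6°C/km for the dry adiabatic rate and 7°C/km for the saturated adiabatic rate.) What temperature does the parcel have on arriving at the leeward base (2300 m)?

11.2°C

Dry to 2500 m: -9.6 × 1.2 km = -11.52°C, so T = 7.98°C.
Saturated to 3000 m: -7 × 0.5 km = -3.5°C, so T = 4.48°C.
Dry descent to 2300 m: +9.6 × 0.7 km = +6.72°C, so T = 11.2°C.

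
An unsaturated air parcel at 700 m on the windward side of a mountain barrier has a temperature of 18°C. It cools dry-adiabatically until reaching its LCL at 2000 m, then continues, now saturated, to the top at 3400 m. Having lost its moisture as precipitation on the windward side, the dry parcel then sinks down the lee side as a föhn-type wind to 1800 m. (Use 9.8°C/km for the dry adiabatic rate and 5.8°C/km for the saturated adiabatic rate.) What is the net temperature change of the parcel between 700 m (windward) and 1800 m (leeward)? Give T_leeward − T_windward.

-5.18°C

Dry to 2000 m: -9.8 × 1.3 km = -12.74°C, so T = 5.26°C.
Saturated to 3400 m: -5.8 × 1.4 km = -8.12°C, so T = -2.86°C.
Dry descent to 1800 m: +9.8 × 1.6 km = +15.68°C, so T = 12.82°C.
Net change vs windward start: 12.82 − 18 = -5.18°C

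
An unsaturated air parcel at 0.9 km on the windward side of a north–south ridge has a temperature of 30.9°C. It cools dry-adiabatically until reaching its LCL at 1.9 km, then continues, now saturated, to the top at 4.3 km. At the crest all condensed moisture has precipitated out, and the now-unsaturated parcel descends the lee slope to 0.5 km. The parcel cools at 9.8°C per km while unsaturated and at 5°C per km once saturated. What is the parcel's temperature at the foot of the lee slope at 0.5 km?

From 900 m to 1900 m (dry): cools by 9.8 × 1 = 9.8°C, giving 21.1°C.
From 1900 m to 4300 m (saturated): cools by 5 × 2.4 = 12°C, giving 9.1°C.
From 4300 m to 500 m (dry descent): warms by 9.8 × 3.8 = 37.24°C, giving 46.34°C.

46.34°C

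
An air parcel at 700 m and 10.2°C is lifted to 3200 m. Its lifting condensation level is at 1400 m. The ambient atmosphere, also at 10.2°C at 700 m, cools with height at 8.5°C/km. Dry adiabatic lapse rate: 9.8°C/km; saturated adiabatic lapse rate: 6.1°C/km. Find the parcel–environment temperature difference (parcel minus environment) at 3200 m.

Parcel:
  700–1400 m, dry: Δz = 0.7 km ⇒ ΔT = -6.86°C; T = 3.34°C
  1400–3200 m, saturated: Δz = 1.8 km ⇒ ΔT = -10.98°C; T = -7.64°C
Environment:
  700–3200 m, environment: Δz = 2.5 km ⇒ ΔT = -21.25°C; T = -11.05°C
T_parcel − T_env = -7.64 − (-11.05) = +3.41°C

+3.41°C (parcel warmer than environment)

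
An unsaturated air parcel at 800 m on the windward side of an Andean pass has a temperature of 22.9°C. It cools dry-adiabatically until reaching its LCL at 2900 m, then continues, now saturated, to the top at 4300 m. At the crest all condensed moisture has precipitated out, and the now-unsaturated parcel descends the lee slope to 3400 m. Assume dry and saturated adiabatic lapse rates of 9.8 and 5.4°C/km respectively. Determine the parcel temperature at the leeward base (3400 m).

Dry to 2900 m: -9.8 × 2.1 km = -20.58°C, so T = 2.32°C.
Saturated to 4300 m: -5.4 × 1.4 km = -7.56°C, so T = -5.24°C.
Dry descent to 3400 m: +9.8 × 0.9 km = +8.82°C, so T = 3.58°C.

3.58°C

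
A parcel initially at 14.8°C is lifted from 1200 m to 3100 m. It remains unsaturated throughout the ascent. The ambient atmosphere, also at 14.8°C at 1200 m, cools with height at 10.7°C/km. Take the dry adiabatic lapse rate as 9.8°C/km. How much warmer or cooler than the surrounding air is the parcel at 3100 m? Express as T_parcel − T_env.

+1.71°C (parcel warmer than environment)

Parcel:
  From 1200 m to 3100 m (dry): cools by 9.8 × 1.9 = 18.62°C, giving -3.82°C.
Environment:
  From 1200 m to 3100 m (environment): cools by 10.7 × 1.9 = 20.33°C, giving -5.53°C.
T_parcel − T_env = -3.82 − (-5.53) = +1.71°C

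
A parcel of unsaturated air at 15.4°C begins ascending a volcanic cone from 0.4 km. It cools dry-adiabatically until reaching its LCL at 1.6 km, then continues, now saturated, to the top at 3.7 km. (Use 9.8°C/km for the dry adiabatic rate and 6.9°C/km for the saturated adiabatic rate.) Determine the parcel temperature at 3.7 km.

-10.85°C

From 400 m to 1600 m (dry): cools by 9.8 × 1.2 = 11.76°C, giving 3.64°C.
From 1600 m to 3700 m (saturated): cools by 6.9 × 2.1 = 14.49°C, giving -10.85°C.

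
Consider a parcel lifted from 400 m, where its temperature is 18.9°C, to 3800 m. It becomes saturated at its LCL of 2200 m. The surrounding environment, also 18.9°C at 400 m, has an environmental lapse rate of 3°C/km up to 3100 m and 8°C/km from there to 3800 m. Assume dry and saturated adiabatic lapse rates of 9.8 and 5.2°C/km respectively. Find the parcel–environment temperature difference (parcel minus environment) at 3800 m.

-12.26°C (parcel cooler than environment)

Parcel:
  400 → 2200 m (dry, 9.8°C/km): ΔT = -9.8 × 1.8 = -17.64°C → T = 1.26°C
  2200 → 3800 m (saturated, 5.2°C/km): ΔT = -5.2 × 1.6 = -8.32°C → T = -7.06°C
Environment:
  400 → 3100 m (environment, lower layer, 3°C/km): ΔT = -3 × 2.7 = -8.1°C → T = 10.8°C
  3100 → 3800 m (environment, upper layer, 8°C/km): ΔT = -8 × 0.7 = -5.6°C → T = 5.2°C
T_parcel − T_env = -7.06 − 5.2 = -12.26°C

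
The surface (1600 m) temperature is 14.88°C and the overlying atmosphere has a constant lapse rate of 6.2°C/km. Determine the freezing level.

4000 m

Height above start = (14.88 − 0) / 6.2 = 2.4 km
Altitude = 1600 m + 2400 m = 4000 m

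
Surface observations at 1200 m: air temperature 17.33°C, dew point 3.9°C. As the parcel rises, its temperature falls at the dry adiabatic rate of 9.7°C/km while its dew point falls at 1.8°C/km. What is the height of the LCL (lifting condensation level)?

2900 m

T and T_d converge at 9.7 − 1.8 = 7.9°C per km
Height above start = (17.33 − 3.9) / 7.9 = 1.7 km
LCL altitude = 1200 m + 1700 m = 2900 m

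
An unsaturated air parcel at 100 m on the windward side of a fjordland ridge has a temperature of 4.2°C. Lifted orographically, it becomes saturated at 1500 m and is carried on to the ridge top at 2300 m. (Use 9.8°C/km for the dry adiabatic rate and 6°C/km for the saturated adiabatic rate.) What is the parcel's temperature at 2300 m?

-14.32°C

Dry to 1500 m: -9.8 × 1.4 km = -13.72°C, so T = -9.52°C.
Saturated to 2300 m: -6 × 0.8 km = -4.8°C, so T = -14.32°C.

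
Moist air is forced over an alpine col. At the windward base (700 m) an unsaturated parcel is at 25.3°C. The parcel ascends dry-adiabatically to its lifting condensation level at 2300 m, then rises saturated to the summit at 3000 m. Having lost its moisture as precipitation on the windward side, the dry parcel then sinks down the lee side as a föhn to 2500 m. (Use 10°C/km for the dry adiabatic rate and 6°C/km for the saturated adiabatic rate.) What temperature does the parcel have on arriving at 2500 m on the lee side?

700 → 2300 m (dry, 10°C/km): ΔT = -10 × 1.6 = -16°C → T = 9.3°C
2300 → 3000 m (saturated, 6°C/km): ΔT = -6 × 0.7 = -4.2°C → T = 5.1°C
3000 → 2500 m (dry descent, 10°C/km): ΔT = +10 × 0.5 = +5°C → T = 10.1°C

10.1°C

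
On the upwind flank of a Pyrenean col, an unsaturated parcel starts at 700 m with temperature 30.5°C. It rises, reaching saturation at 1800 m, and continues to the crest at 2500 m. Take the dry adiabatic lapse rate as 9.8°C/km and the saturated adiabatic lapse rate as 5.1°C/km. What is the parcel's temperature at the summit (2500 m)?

16.15°C

From 700 m to 1800 m (dry): cools by 9.8 × 1.1 = 10.78°C, giving 19.72°C.
From 1800 m to 2500 m (saturated): cools by 5.1 × 0.7 = 3.57°C, giving 16.15°C.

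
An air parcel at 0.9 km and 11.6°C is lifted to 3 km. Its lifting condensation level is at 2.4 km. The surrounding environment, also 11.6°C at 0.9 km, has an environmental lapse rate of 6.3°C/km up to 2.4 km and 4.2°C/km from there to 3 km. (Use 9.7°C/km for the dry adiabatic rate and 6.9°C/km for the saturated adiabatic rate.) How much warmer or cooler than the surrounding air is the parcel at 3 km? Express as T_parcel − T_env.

-6.72°C (parcel cooler than environment)

Parcel:
  Dry to 2400 m: -9.7 × 1.5 km = -14.55°C, so T = -2.95°C.
  Saturated to 3000 m: -6.9 × 0.6 km = -4.14°C, so T = -7.09°C.
Environment:
  Environment, lower layer to 2400 m: -6.3 × 1.5 km = -9.45°C, so T = 2.15°C.
  Environment, upper layer to 3000 m: -4.2 × 0.6 km = -2.52°C, so T = -0.37°C.
T_parcel − T_env = -7.09 − (-0.37) = -6.72°C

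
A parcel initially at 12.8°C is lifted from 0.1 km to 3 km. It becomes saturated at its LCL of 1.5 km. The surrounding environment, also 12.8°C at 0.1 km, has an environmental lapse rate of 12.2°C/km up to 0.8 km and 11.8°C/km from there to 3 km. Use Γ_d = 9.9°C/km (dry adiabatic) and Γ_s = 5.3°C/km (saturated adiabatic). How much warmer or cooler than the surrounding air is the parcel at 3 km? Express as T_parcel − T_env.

+12.69°C (parcel warmer than environment)

Parcel:
  From 100 m to 1500 m (dry): cools by 9.9 × 1.4 = 13.86°C, giving -1.06°C.
  From 1500 m to 3000 m (saturated): cools by 5.3 × 1.5 = 7.95°C, giving -9.01°C.
Environment:
  From 100 m to 800 m (environment, lower layer): cools by 12.2 × 0.7 = 8.54°C, giving 4.26°C.
  From 800 m to 3000 m (environment, upper layer): cools by 11.8 × 2.2 = 25.96°C, giving -21.7°C.
T_parcel − T_env = -9.01 − (-21.7) = +12.69°C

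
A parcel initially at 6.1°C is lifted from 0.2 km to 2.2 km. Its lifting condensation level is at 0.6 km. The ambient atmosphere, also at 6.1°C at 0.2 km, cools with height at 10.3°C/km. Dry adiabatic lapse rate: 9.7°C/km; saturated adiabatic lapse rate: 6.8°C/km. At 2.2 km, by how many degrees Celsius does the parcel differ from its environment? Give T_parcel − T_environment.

+5.84°C (parcel warmer than environment)

Parcel:
  From 200 m to 600 m (dry): cools by 9.7 × 0.4 = 3.88°C, giving 2.22°C.
  From 600 m to 2200 m (saturated): cools by 6.8 × 1.6 = 10.88°C, giving -8.66°C.
Environment:
  From 200 m to 2200 m (environment): cools by 10.3 × 2 = 20.6°C, giving -14.5°C.
T_parcel − T_env = -8.66 − (-14.5) = +5.84°C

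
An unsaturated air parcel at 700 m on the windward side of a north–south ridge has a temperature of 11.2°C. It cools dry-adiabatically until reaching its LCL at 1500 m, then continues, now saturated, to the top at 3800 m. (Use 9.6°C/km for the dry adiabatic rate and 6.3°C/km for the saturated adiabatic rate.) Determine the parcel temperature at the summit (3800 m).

Dry to 1500 m: -9.6 × 0.8 km = -7.68°C, so T = 3.52°C.
Saturated to 3800 m: -6.3 × 2.3 km = -14.49°C, so T = -10.97°C.

-10.97°C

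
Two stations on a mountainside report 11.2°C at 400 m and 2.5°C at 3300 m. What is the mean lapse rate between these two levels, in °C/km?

3°C/km

Γ = −ΔT/Δz = (11.2 − 2.5) / (3300 − 400) m
  = 8.7°C / 2.9 km = 3°C/km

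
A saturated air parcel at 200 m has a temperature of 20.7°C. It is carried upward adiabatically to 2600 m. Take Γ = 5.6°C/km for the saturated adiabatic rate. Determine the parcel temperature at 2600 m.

From 200 m to 2600 m (saturated adiabatic): cools by 5.6 × 2.4 = 13.44°C, giving 7.26°C.

7.26°C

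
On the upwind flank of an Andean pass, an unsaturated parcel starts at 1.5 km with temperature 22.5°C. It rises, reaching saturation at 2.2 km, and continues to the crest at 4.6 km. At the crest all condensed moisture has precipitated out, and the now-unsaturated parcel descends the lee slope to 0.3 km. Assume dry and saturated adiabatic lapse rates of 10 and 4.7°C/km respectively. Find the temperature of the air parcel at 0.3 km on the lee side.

From 1500 m to 2200 m (dry): cools by 10 × 0.7 = 7°C, giving 15.5°C.
From 2200 m to 4600 m (saturated): cools by 4.7 × 2.4 = 11.28°C, giving 4.22°C.
From 4600 m to 300 m (dry descent): warms by 10 × 4.3 = 43°C, giving 47.22°C.

47.22°C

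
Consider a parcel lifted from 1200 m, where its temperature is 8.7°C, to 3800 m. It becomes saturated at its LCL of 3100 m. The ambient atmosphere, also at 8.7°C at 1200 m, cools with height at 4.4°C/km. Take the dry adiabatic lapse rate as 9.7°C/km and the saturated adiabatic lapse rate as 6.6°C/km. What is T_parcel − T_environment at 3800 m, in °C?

Parcel:
  1200–3100 m, dry: Δz = 1.9 km ⇒ ΔT = -18.43°C; T = -9.73°C
  3100–3800 m, saturated: Δz = 0.7 km ⇒ ΔT = -4.62°C; T = -14.35°C
Environment:
  1200–3800 m, environment: Δz = 2.6 km ⇒ ΔT = -11.44°C; T = -2.74°C
T_parcel − T_env = -14.35 − (-2.74) = -11.61°C

-11.61°C (parcel cooler than environment)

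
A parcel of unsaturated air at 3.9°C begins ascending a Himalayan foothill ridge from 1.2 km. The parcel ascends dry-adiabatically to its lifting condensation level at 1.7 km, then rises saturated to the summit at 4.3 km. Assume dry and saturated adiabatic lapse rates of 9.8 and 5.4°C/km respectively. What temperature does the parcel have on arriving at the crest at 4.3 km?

-15.04°C

1200–1700 m, dry: Δz = 0.5 km ⇒ ΔT = -4.9°C; T = -1°C
1700–4300 m, saturated: Δz = 2.6 km ⇒ ΔT = -14.04°C; T = -15.04°C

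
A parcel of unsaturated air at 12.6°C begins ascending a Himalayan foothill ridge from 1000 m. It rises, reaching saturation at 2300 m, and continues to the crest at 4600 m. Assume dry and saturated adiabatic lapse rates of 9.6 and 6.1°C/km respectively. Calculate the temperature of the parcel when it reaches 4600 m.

-13.91°C

1000 → 2300 m (dry, 9.6°C/km): ΔT = -9.6 × 1.3 = -12.48°C → T = 0.12°C
2300 → 4600 m (saturated, 6.1°C/km): ΔT = -6.1 × 2.3 = -14.03°C → T = -13.91°C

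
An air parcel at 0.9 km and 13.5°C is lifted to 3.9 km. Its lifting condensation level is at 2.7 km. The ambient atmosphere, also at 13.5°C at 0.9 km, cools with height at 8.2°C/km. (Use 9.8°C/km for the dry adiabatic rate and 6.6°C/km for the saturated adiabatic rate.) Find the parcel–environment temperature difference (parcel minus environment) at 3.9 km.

-0.96°C (parcel cooler than environment)

Parcel:
  Dry to 2700 m: -9.8 × 1.8 km = -17.64°C, so T = -4.14°C.
  Saturated to 3900 m: -6.6 × 1.2 km = -7.92°C, so T = -12.06°C.
Environment:
  Environment to 3900 m: -8.2 × 3 km = -24.6°C, so T = -11.1°C.
T_parcel − T_env = -12.06 − (-11.1) = -0.96°C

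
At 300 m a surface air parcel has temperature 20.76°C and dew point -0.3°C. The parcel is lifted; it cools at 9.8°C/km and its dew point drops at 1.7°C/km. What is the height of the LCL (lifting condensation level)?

2900 m

T and T_d converge at 9.8 − 1.7 = 8.1°C per km
Height above start = (20.76 − (-0.3)) / 8.1 = 2.6 km
LCL altitude = 300 m + 2600 m = 2900 m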